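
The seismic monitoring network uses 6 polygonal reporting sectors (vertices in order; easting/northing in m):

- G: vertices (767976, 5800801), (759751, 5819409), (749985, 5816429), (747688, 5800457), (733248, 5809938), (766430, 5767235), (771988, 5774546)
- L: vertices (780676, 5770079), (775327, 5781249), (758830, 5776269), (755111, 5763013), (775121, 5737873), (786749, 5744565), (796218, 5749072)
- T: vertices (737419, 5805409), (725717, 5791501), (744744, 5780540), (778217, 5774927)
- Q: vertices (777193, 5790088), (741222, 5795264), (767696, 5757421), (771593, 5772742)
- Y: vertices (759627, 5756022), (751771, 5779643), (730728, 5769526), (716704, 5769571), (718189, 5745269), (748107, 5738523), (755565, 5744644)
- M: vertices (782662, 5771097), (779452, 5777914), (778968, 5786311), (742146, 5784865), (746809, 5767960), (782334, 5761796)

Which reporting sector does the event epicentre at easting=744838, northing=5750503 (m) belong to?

Cast a ray rightward from (744838, 5750503). For each polygon, the edges (by vertex number in listed order) whose endpoints lie on opposite sides of northing = 5750503, where each meets that height, and whether that is right or left of the point:
G: no edge straddles that height → 0 crossings.
L: 4–5 at easting≈765068.2 (right), 7–1 at easting≈795159.3 (right) → 2 crossings.
T: no edge straddles that height → 0 crossings.
Q: no edge straddles that height → 0 crossings.
Y: 4–5 at easting≈717869.2 (left), 7–1 at easting≈757656.7 (right) → 1 crossing.
M: no edge straddles that height → 0 crossings.
Only Y has an odd count, so the point is inside Y.

Y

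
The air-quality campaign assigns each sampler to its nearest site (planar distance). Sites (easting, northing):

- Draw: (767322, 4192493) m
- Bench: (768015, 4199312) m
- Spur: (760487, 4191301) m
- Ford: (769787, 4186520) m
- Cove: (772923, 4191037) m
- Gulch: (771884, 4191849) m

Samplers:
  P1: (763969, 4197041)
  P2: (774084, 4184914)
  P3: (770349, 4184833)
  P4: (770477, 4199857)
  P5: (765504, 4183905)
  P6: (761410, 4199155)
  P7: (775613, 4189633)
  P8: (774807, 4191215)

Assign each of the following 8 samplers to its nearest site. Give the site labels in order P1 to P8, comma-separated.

Bench, Ford, Ford, Bench, Ford, Bench, Cove, Cove

P1 → Bench (d²=21527557.00)
P2 → Ford (d²=21043445.00)
P3 → Ford (d²=3161813.00)
P4 → Bench (d²=6358469.00)
P5 → Ford (d²=25182314.00)
P6 → Bench (d²=43650674.00)
P7 → Cove (d²=9207316.00)
P8 → Cove (d²=3581140.00)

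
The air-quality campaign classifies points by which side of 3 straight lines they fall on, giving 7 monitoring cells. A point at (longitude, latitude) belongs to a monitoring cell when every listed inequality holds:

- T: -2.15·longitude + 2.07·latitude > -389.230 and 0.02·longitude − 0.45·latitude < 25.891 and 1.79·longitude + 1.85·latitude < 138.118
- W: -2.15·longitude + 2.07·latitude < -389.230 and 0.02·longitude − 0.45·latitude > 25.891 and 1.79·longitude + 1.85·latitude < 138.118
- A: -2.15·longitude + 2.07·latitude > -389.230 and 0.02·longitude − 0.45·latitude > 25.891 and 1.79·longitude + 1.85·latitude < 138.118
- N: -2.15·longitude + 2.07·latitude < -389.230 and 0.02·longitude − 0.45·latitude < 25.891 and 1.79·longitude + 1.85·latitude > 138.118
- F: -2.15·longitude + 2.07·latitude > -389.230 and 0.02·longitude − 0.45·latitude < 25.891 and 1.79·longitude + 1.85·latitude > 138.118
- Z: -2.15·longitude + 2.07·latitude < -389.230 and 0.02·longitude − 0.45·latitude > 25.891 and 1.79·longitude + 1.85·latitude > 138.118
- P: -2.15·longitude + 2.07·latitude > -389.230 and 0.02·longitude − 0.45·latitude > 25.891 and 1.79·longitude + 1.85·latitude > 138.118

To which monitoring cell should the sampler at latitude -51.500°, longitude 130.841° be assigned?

-2.15·130.841 + 2.07·-51.500 = -387.913, which is > -389.230
0.02·130.841 − 0.45·-51.500 = 25.792, which is < 25.891
1.79·130.841 + 1.85·-51.500 = 138.930, which is > 138.118
This sign pattern matches F.

F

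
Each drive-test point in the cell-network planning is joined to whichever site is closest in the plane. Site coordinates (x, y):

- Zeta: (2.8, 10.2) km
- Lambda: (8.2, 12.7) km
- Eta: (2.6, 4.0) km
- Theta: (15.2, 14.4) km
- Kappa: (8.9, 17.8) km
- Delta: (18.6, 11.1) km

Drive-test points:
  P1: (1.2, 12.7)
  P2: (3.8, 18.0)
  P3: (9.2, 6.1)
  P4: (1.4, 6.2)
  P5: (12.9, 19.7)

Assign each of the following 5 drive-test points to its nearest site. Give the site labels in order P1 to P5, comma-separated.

P1 → Zeta (d²=8.81)
P2 → Kappa (d²=26.05)
P3 → Lambda (d²=44.56)
P4 → Eta (d²=6.28)
P5 → Kappa (d²=19.61)

Zeta, Kappa, Lambda, Eta, Kappa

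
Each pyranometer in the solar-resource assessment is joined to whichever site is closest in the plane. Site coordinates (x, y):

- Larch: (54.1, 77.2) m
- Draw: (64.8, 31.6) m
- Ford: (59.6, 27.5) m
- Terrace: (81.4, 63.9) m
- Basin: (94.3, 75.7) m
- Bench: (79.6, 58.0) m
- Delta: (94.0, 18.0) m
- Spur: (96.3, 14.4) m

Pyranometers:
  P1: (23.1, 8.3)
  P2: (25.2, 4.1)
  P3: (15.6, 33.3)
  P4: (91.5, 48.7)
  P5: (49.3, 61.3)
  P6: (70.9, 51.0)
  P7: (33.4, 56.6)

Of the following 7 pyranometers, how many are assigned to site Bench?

2

P1 → Ford
P2 → Ford
P3 → Ford
P4 → Bench
P5 → Larch
P6 → Bench
P7 → Larch
2 of the 7 go to Bench.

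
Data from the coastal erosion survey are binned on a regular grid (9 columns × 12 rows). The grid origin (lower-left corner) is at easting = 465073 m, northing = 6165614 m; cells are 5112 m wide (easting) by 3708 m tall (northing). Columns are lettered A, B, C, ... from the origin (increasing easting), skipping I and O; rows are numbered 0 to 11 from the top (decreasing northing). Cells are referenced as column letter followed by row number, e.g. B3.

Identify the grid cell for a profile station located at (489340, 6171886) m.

E10

Column index: ⌊(489340 − 465073) / 5112⌋ = ⌊4.747⌋ = 4 → column E
Row offset from origin: ⌊(6171886 − 6165614) / 3708⌋ = ⌊1.691⌋ = 1 → row 10 (counted from top)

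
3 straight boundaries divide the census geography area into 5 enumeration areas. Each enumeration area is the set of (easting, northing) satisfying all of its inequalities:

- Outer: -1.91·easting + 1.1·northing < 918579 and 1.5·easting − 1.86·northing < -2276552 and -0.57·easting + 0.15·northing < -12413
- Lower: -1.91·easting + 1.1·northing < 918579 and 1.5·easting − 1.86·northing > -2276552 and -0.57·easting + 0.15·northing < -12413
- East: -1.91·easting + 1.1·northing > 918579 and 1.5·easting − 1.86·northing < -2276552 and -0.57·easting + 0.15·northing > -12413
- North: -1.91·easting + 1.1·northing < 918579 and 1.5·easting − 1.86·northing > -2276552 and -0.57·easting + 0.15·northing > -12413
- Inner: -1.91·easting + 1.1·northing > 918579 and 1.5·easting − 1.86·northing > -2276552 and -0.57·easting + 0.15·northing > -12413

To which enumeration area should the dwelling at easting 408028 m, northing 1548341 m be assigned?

Inner

-1.91·408028 + 1.1·1548341 = 923841.620, which is > 918579
1.5·408028 − 1.86·1548341 = -2267872.260, which is > -2276552
-0.57·408028 + 0.15·1548341 = -324.810, which is > -12413
This sign pattern matches Inner.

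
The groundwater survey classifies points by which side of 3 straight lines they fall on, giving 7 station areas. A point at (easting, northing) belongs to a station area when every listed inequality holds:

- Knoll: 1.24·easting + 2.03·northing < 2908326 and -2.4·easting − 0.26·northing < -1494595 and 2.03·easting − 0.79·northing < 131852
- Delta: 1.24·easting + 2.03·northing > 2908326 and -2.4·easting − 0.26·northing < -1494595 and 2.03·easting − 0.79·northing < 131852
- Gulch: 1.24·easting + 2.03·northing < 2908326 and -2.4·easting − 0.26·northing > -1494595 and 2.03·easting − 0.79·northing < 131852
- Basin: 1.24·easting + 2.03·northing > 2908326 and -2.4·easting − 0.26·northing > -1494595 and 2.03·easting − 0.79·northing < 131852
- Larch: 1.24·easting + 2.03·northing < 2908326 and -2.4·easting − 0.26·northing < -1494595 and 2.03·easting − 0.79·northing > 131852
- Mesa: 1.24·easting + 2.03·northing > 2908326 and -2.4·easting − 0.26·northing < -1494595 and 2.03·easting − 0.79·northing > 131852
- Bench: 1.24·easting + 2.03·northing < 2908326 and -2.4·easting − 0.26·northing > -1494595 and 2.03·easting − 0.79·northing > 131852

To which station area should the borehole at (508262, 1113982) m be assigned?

1.24·508262 + 2.03·1113982 = 2891628.340, which is < 2908326
-2.4·508262 − 0.26·1113982 = -1509464.120, which is < -1494595
2.03·508262 − 0.79·1113982 = 151726.080, which is > 131852
This sign pattern matches Larch.

Larch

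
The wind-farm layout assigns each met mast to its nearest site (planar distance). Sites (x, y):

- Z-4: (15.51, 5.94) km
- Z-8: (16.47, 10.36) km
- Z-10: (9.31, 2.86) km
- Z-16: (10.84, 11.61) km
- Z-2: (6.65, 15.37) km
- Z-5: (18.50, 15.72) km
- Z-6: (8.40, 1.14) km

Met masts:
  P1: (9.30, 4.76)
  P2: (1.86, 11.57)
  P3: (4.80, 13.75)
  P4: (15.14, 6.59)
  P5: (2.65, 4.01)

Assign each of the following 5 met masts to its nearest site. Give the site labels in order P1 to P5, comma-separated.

Z-10, Z-2, Z-2, Z-4, Z-6

P1 → Z-10 (d²=3.61)
P2 → Z-2 (d²=37.38)
P3 → Z-2 (d²=6.05)
P4 → Z-4 (d²=0.56)
P5 → Z-6 (d²=41.30)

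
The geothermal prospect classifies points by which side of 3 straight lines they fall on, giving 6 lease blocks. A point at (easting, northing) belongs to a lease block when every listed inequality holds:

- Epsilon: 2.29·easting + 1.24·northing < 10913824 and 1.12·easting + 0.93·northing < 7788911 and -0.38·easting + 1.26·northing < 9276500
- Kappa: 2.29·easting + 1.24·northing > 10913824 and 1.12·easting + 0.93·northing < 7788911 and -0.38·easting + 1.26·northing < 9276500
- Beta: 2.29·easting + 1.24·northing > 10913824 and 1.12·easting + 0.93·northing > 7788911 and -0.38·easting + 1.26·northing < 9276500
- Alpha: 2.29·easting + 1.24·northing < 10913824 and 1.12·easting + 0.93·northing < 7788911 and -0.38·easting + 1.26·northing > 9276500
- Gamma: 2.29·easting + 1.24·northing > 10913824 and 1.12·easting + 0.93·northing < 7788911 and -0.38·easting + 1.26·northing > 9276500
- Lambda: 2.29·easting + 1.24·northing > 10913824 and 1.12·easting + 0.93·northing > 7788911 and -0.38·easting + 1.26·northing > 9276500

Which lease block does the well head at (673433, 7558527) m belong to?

2.29·673433 + 1.24·7558527 = 10914735.050, which is > 10913824
1.12·673433 + 0.93·7558527 = 7783675.070, which is < 7788911
-0.38·673433 + 1.26·7558527 = 9267839.480, which is < 9276500
This sign pattern matches Kappa.

Kappa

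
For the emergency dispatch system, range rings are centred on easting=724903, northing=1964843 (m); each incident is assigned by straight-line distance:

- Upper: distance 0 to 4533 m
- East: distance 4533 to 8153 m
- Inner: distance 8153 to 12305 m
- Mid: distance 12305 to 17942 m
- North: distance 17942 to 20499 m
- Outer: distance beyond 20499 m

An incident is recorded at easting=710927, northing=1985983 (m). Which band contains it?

Outer

Distance = √((710927−724903)² + (1985983−1964843)²) = √(195328576.000 + 446899600.000) = 25342.221 m.
20499 ≤ 25342.221 < ∞ → Outer.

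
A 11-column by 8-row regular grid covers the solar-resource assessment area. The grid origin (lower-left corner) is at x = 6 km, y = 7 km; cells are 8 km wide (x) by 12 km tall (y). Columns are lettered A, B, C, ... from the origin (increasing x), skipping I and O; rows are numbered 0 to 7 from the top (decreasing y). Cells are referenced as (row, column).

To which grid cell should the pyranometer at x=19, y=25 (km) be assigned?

(6, B)

Column index: ⌊(19 − 6) / 8⌋ = ⌊1.625⌋ = 1 → column B
Row offset from origin: ⌊(25 − 7) / 12⌋ = ⌊1.500⌋ = 1 → row 6 (counted from top)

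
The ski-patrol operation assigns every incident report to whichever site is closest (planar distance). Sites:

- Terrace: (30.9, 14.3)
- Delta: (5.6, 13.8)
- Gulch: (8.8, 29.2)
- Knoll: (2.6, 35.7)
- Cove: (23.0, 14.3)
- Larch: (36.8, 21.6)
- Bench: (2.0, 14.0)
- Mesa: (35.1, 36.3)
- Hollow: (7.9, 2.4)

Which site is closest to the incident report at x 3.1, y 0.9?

Hollow

Squared distances to each site:
Terrace: 952.400; Delta: 172.660; Gulch: 833.380; Knoll: 1211.290; Cove: 575.570; Larch: 1564.180; Bench: 172.820; Mesa: 2277.160; Hollow: 25.290.
Minimum at Hollow.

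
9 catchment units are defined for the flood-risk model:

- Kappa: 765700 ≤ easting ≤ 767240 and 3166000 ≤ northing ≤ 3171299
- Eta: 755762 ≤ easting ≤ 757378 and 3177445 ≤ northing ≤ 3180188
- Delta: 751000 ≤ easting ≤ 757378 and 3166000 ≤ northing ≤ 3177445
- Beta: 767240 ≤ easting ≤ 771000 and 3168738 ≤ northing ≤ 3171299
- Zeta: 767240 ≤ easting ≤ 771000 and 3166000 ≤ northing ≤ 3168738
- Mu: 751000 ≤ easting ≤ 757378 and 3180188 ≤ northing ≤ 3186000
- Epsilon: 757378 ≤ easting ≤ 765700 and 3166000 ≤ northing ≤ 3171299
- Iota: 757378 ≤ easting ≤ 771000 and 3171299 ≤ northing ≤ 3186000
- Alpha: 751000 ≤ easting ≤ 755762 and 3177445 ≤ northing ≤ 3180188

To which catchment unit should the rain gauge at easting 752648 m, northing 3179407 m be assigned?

Alpha

The point has easting = 752648 and northing = 3179407.
Only Alpha satisfies 751000 ≤ easting ≤ 755762 and 3177445 ≤ northing ≤ 3180188.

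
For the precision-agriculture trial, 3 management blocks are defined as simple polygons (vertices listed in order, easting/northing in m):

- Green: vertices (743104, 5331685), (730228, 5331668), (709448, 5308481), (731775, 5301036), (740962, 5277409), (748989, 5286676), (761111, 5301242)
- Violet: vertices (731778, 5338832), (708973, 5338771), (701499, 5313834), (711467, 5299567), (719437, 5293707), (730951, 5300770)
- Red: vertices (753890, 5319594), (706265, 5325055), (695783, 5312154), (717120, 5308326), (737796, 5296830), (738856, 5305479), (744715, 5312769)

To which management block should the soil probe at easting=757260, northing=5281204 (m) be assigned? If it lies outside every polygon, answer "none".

Cast a ray rightward from (757260, 5281204). For each polygon, the edges (by vertex number in listed order) whose endpoints lie on opposite sides of northing = 5281204, where each meets that height, and whether that is right or left of the point:
Green: 4–5 at easting≈739486.4 (left), 5–6 at easting≈744249.2 (left) → 0 crossings.
Violet: no edge straddles that height → 0 crossings.
Red: no edge straddles that height → 0 crossings.
All counts are even, so the point lies outside every listed polygon.

none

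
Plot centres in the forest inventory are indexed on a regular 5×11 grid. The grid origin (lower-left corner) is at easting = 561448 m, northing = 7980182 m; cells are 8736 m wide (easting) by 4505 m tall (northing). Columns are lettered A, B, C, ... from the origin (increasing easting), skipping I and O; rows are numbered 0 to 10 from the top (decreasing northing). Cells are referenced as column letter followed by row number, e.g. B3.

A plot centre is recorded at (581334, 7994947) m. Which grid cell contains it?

C7

Column index: ⌊(581334 − 561448) / 8736⌋ = ⌊2.276⌋ = 2 → column C
Row offset from origin: ⌊(7994947 − 7980182) / 4505⌋ = ⌊3.277⌋ = 3 → row 7 (counted from top)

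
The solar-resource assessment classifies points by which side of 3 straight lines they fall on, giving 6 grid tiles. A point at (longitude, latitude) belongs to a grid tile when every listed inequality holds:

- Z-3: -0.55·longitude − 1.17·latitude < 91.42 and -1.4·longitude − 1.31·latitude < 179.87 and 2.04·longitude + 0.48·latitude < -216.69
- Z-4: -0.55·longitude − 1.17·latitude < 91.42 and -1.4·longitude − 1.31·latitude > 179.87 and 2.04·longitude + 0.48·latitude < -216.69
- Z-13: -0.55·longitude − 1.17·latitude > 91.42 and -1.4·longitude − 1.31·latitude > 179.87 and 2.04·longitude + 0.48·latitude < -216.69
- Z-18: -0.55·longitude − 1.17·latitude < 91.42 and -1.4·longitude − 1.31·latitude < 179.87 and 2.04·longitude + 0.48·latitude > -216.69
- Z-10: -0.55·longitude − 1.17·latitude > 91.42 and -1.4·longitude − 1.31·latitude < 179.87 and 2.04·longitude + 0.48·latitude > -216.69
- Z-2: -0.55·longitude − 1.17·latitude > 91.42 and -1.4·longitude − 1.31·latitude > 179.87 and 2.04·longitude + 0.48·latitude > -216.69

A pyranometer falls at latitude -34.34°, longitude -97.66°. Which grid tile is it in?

Z-2

-0.55·-97.66 − 1.17·-34.34 = 93.891, which is > 91.42
-1.4·-97.66 − 1.31·-34.34 = 181.709, which is > 179.87
2.04·-97.66 + 0.48·-34.34 = -215.710, which is > -216.69
This sign pattern matches Z-2.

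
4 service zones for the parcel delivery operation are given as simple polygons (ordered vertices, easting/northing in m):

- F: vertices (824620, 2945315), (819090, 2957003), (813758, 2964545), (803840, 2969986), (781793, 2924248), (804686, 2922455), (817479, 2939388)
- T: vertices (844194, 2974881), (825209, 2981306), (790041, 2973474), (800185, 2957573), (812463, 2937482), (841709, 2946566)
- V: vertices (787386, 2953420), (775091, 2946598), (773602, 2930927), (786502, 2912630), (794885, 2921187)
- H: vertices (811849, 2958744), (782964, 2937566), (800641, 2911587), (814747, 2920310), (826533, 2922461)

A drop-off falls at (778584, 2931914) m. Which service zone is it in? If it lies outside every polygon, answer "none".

Cast a ray rightward from (778584, 2931914). For each polygon, the edges (by vertex number in listed order) whose endpoints lie on opposite sides of northing = 2931914, where each meets that height, and whether that is right or left of the point:
F: 4–5 at easting≈785488.2 (right), 6–7 at easting≈811832.3 (right) → 2 crossings.
T: no edge straddles that height → 0 crossings.
V: 2–3 at easting≈773695.8 (left), 5–1 at easting≈792389.4 (right) → 1 crossing.
H: 2–3 at easting≈786809.8 (right), 5–1 at easting≈822707.3 (right) → 2 crossings.
Only V has an odd count, so the point is inside V.

V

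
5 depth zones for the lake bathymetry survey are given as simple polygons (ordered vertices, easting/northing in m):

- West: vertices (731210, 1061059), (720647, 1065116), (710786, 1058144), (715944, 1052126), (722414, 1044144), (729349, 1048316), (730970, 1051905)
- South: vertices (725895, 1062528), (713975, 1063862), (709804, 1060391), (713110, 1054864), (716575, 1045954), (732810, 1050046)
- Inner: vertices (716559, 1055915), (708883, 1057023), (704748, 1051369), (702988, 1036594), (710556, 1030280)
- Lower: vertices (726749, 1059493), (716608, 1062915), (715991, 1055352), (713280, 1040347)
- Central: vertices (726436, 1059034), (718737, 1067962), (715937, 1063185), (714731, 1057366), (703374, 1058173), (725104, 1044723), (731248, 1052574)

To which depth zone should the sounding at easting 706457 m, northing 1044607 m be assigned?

Inner

Cast a ray rightward from (706457, 1044607). For each polygon, the edges (by vertex number in listed order) whose endpoints lie on opposite sides of northing = 1044607, where each meets that height, and whether that is right or left of the point:
West: 4–5 at easting≈722038.7 (right), 5–6 at easting≈723183.6 (right) → 2 crossings.
South: no edge straddles that height → 0 crossings.
Inner: 3–4 at easting≈703942.5 (left), 5–1 at easting≈713911.0 (right) → 1 crossing.
Lower: 3–4 at easting≈714049.7 (right), 4–1 at easting≈716276.9 (right) → 2 crossings.
Central: no edge straddles that height → 0 crossings.
Only Inner has an odd count, so the point is inside Inner.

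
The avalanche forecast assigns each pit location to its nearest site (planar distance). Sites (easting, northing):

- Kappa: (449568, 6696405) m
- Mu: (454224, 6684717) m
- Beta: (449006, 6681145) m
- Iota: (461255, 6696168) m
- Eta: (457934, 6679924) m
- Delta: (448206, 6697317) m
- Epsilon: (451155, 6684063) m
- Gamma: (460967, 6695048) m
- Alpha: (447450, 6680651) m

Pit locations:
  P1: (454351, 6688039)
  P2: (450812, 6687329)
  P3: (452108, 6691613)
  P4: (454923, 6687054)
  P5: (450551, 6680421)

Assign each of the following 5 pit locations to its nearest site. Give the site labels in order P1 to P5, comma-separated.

Mu, Epsilon, Kappa, Mu, Beta

P1 → Mu (d²=11051813.00)
P2 → Epsilon (d²=10784405.00)
P3 → Kappa (d²=29414864.00)
P4 → Mu (d²=5950170.00)
P5 → Beta (d²=2911201.00)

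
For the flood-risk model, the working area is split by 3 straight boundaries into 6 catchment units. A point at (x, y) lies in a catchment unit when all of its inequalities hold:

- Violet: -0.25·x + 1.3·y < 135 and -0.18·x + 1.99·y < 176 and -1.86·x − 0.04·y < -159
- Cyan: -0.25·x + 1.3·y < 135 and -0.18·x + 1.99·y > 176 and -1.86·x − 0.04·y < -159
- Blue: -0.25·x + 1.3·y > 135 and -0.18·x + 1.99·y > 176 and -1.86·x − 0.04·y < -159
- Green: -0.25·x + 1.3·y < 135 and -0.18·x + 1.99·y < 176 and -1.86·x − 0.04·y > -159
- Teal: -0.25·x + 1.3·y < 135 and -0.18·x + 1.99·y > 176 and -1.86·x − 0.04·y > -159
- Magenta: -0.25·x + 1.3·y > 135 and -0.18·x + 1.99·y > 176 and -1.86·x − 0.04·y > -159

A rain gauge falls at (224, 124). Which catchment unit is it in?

-0.25·224 + 1.3·124 = 105.200, which is < 135
-0.18·224 + 1.99·124 = 206.440, which is > 176
-1.86·224 − 0.04·124 = -421.600, which is < -159
This sign pattern matches Cyan.

Cyan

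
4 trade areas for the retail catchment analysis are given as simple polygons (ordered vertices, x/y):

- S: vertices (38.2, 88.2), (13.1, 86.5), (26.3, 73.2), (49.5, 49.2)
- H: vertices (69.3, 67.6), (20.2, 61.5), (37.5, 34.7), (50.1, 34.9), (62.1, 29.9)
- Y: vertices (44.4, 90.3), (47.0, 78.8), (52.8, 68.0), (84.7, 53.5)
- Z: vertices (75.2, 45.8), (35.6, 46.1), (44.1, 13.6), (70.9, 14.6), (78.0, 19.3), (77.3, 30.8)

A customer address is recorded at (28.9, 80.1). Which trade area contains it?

S

Cast a ray rightward from (28.9, 80.1). For each polygon, the edges (by vertex number in listed order) whose endpoints lie on opposite sides of y = 80.1, where each meets that height, and whether that is right or left of the point:
S: 2–3 at x≈19.45 (left), 4–1 at x≈40.55 (right) → 1 crossing.
H: no edge straddles that height → 0 crossings.
Y: 1–2 at x≈46.71 (right), 4–1 at x≈55.57 (right) → 2 crossings.
Z: no edge straddles that height → 0 crossings.
Only S has an odd count, so the point is inside S.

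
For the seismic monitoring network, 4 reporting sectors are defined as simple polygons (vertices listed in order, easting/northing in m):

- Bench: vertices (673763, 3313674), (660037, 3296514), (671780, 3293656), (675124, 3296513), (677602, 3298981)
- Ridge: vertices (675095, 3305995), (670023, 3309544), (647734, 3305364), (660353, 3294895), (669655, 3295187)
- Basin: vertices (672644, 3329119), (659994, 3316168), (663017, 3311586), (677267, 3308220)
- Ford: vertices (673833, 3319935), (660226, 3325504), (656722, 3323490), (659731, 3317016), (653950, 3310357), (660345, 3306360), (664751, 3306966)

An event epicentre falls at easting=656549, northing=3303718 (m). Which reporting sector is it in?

Ridge

Cast a ray rightward from (656549, 3303718). For each polygon, the edges (by vertex number in listed order) whose endpoints lie on opposite sides of northing = 3303718, where each meets that height, and whether that is right or left of the point:
Bench: 1–2 at easting≈665799.4 (right), 5–1 at easting≈676364.3 (right) → 2 crossings.
Ridge: 3–4 at easting≈649718.0 (left), 5–1 at easting≈673948.9 (right) → 1 crossing.
Basin: no edge straddles that height → 0 crossings.
Ford: no edge straddles that height → 0 crossings.
Only Ridge has an odd count, so the point is inside Ridge.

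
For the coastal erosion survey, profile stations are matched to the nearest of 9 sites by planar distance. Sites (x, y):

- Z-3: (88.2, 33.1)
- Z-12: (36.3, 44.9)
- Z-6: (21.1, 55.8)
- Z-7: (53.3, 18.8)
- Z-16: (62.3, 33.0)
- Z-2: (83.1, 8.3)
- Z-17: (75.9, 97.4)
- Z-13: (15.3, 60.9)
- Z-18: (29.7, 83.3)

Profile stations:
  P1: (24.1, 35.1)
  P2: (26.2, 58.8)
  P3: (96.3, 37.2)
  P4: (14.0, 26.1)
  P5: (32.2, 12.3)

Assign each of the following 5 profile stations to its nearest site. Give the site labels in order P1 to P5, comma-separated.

Z-12, Z-6, Z-3, Z-12, Z-7

P1 → Z-12 (d²=244.88)
P2 → Z-6 (d²=35.01)
P3 → Z-3 (d²=82.42)
P4 → Z-12 (d²=850.73)
P5 → Z-7 (d²=487.46)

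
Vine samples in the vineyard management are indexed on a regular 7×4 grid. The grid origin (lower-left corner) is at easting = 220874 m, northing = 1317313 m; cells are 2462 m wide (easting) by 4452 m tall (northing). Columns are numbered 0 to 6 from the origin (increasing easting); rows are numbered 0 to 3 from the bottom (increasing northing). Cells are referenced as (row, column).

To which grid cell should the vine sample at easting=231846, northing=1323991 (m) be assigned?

(1, 4)

Column index: ⌊(231846 − 220874) / 2462⌋ = ⌊4.457⌋ = 4
Row offset from origin: ⌊(1323991 − 1317313) / 4452⌋ = ⌊1.500⌋ = 1 → row 1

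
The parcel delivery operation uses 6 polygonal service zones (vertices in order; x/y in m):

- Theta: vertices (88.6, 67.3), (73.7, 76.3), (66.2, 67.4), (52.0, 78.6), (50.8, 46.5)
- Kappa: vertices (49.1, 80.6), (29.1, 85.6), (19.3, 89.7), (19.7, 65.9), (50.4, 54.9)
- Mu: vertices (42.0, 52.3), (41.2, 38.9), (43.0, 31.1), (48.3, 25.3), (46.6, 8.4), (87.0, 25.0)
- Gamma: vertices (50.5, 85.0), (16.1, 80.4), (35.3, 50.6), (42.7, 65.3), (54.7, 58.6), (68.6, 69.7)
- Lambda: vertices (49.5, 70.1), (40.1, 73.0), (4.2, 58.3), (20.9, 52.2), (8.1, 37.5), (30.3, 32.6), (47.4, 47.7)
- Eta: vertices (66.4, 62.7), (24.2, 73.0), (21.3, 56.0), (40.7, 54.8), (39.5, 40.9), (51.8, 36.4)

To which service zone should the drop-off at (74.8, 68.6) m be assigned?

Theta

Cast a ray rightward from (74.8, 68.6). For each polygon, the edges (by vertex number in listed order) whose endpoints lie on opposite sides of y = 68.6, where each meets that height, and whether that is right or left of the point:
Theta: 1–2 at x≈86.45 (right), 2–3 at x≈67.21 (left), 3–4 at x≈64.68 (left), 4–5 at x≈51.63 (left) → 1 crossing.
Kappa: 3–4 at x≈19.65 (left), 5–1 at x≈49.71 (left) → 0 crossings.
Mu: no edge straddles that height → 0 crossings.
Gamma: 2–3 at x≈23.70 (left), 5–6 at x≈67.22 (left) → 0 crossings.
Lambda: 2–3 at x≈29.35 (left), 7–1 at x≈49.36 (left) → 0 crossings.
Eta: 1–2 at x≈42.23 (left), 2–3 at x≈23.45 (left) → 0 crossings.
Only Theta has an odd count, so the point is inside Theta.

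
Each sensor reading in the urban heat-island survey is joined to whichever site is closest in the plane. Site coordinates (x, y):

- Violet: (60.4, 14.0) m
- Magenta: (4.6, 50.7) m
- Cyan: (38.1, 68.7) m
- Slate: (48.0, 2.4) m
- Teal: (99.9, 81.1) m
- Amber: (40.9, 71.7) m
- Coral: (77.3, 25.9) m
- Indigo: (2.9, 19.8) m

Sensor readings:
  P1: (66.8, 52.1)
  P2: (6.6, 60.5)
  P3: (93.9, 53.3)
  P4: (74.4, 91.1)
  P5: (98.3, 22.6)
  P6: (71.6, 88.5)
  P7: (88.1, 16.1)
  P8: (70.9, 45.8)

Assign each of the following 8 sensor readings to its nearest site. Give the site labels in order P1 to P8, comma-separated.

Coral, Magenta, Teal, Teal, Coral, Teal, Coral, Coral

P1 → Coral (d²=796.69)
P2 → Magenta (d²=100.04)
P3 → Teal (d²=808.84)
P4 → Teal (d²=750.25)
P5 → Coral (d²=451.89)
P6 → Teal (d²=855.65)
P7 → Coral (d²=212.68)
P8 → Coral (d²=436.97)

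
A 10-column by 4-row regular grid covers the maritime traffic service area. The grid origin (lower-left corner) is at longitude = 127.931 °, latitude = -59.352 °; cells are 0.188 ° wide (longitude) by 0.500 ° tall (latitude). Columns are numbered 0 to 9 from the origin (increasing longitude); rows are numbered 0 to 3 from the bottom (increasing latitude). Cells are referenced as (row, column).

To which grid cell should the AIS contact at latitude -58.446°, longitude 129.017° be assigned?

Column index: ⌊(129.017 − 127.931) / 0.188⌋ = ⌊5.777⌋ = 5
Row offset from origin: ⌊(-58.446 − -59.352) / 0.500⌋ = ⌊1.812⌋ = 1 → row 1

(1, 5)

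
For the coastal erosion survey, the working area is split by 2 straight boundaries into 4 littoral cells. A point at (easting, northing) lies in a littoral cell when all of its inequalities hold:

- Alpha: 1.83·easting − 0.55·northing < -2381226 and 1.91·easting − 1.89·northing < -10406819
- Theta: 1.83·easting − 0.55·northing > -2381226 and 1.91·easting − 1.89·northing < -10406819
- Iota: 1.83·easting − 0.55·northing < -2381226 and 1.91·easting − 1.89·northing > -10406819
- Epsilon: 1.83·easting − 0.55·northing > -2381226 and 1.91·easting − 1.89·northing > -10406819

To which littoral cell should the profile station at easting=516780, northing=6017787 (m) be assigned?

Epsilon

1.83·516780 − 0.55·6017787 = -2364075.450, which is > -2381226
1.91·516780 − 1.89·6017787 = -10386567.630, which is > -10406819
This sign pattern matches Epsilon.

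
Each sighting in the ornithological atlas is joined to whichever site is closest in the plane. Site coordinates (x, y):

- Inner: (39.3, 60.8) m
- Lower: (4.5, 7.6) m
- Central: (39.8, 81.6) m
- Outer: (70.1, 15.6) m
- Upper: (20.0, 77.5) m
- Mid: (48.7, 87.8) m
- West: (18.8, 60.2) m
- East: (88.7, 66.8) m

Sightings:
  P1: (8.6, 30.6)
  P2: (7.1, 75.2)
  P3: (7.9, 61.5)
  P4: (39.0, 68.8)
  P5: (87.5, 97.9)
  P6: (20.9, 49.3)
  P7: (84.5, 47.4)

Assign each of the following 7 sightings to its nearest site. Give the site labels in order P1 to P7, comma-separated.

Lower, Upper, West, Inner, East, West, East

P1 → Lower (d²=545.81)
P2 → Upper (d²=171.70)
P3 → West (d²=120.50)
P4 → Inner (d²=64.09)
P5 → East (d²=968.65)
P6 → West (d²=123.22)
P7 → East (d²=394.00)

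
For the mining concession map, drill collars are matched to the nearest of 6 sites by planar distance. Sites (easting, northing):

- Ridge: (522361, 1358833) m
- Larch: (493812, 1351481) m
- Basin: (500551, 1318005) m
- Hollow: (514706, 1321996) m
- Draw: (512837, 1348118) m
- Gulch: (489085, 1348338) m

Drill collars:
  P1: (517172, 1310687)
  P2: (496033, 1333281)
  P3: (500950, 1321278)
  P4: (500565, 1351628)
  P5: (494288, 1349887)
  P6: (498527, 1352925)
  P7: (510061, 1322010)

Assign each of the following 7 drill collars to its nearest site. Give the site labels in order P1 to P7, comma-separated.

P1 → Hollow (d²=133974637.00)
P2 → Basin (d²=253768500.00)
P3 → Basin (d²=10871730.00)
P4 → Larch (d²=45624618.00)
P5 → Larch (d²=2767412.00)
P6 → Larch (d²=24316361.00)
P7 → Hollow (d²=21576221.00)

Hollow, Basin, Basin, Larch, Larch, Larch, Hollow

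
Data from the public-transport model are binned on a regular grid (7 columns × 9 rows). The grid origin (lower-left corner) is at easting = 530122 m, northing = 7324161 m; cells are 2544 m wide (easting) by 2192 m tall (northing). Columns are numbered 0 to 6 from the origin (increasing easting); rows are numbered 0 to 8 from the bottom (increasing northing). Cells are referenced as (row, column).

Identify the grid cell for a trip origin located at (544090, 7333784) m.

(4, 5)

Column index: ⌊(544090 − 530122) / 2544⌋ = ⌊5.491⌋ = 5
Row offset from origin: ⌊(7333784 − 7324161) / 2192⌋ = ⌊4.390⌋ = 4 → row 4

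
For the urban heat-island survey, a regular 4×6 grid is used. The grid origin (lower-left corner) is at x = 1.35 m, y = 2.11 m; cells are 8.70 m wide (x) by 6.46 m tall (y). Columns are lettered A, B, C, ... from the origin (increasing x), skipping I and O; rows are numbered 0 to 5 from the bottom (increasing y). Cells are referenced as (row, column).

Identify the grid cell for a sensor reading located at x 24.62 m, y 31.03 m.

(4, C)

Column index: ⌊(24.62 − 1.35) / 8.70⌋ = ⌊2.675⌋ = 2 → column C
Row offset from origin: ⌊(31.03 − 2.11) / 6.46⌋ = ⌊4.477⌋ = 4 → row 4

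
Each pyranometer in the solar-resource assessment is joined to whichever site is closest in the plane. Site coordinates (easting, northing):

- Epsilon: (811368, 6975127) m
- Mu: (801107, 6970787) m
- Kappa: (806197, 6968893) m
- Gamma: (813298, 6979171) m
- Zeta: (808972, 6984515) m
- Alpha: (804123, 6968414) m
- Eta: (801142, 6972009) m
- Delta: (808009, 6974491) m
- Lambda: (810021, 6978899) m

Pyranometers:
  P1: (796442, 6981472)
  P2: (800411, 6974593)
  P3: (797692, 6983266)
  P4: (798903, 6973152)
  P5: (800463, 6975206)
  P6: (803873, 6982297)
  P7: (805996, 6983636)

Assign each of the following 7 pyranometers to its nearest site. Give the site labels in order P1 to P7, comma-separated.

Eta, Eta, Zeta, Eta, Eta, Zeta, Zeta

P1 → Eta (d²=111638369.00)
P2 → Eta (d²=7211417.00)
P3 → Zeta (d²=128798401.00)
P4 → Eta (d²=6319570.00)
P5 → Eta (d²=10681850.00)
P6 → Zeta (d²=30919325.00)
P7 → Zeta (d²=9629217.00)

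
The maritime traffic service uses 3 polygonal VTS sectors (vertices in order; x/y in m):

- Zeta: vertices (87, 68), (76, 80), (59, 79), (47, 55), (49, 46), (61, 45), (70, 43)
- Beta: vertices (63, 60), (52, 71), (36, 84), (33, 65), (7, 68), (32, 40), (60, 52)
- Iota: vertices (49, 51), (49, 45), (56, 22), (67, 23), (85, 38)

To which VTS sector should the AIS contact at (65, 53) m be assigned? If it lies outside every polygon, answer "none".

Cast a ray rightward from (65, 53). For each polygon, the edges (by vertex number in listed order) whose endpoints lie on opposite sides of y = 53, where each meets that height, and whether that is right or left of the point:
Zeta: 4–5 at x≈47.4 (left), 7–1 at x≈76.8 (right) → 1 crossing.
Beta: 5–6 at x≈20.4 (left), 7–1 at x≈60.4 (left) → 0 crossings.
Iota: no edge straddles that height → 0 crossings.
Only Zeta has an odd count, so the point is inside Zeta.

Zeta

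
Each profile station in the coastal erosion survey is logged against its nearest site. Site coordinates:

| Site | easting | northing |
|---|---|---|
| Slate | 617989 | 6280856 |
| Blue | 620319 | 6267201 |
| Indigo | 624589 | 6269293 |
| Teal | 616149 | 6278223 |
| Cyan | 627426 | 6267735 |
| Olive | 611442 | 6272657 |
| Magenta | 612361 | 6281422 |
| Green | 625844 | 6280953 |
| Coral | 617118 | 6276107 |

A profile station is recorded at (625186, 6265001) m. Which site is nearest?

Cyan

Squared distances to each site:
Slate: 303177834.000; Blue: 28527689.000; Indigo: 18777673.000; Teal: 256488653.000; Cyan: 12492356.000; Olive: 247511872.000; Magenta: 434129866.000; Green: 254899268.000; Coral: 188435860.000.
Minimum at Cyan.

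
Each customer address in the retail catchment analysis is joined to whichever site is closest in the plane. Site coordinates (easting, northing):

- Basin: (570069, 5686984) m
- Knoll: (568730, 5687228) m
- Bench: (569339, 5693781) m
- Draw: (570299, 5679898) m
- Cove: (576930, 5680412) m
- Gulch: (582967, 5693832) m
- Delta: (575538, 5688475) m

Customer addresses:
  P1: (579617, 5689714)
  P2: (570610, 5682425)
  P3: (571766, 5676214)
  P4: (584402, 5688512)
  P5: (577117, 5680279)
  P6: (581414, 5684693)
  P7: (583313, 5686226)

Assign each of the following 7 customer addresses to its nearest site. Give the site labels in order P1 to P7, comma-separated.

P1 → Delta (d²=18173362.00)
P2 → Draw (d²=6482450.00)
P3 → Draw (d²=15723945.00)
P4 → Gulch (d²=30361625.00)
P5 → Cove (d²=52658.00)
P6 → Cove (d²=38433217.00)
P7 → Gulch (d²=57970952.00)

Delta, Draw, Draw, Gulch, Cove, Cove, Gulch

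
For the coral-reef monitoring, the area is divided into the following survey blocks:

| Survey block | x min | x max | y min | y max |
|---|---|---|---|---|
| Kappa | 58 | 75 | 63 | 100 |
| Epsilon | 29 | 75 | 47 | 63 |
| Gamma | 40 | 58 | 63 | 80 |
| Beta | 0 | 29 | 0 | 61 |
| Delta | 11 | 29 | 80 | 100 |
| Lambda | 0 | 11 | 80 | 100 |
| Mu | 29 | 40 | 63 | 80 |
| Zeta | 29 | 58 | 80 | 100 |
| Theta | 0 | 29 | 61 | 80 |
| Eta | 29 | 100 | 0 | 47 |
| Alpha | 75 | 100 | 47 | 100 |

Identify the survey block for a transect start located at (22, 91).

Delta

The point has x = 22 and y = 91.
Only Delta satisfies 11 ≤ x ≤ 29 and 80 ≤ y ≤ 100.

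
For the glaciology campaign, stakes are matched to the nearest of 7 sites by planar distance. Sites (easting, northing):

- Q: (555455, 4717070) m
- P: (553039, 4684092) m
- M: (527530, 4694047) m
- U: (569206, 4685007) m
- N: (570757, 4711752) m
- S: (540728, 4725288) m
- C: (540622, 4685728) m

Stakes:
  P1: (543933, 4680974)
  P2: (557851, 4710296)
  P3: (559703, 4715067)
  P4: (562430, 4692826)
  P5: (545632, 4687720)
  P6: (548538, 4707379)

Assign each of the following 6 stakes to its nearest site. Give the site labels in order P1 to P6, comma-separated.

C, Q, Q, U, C, Q

P1 → C (d²=33563237.00)
P2 → Q (d²=51627892.00)
P3 → Q (d²=22057513.00)
P4 → U (d²=107050937.00)
P5 → C (d²=29068164.00)
P6 → Q (d²=141760370.00)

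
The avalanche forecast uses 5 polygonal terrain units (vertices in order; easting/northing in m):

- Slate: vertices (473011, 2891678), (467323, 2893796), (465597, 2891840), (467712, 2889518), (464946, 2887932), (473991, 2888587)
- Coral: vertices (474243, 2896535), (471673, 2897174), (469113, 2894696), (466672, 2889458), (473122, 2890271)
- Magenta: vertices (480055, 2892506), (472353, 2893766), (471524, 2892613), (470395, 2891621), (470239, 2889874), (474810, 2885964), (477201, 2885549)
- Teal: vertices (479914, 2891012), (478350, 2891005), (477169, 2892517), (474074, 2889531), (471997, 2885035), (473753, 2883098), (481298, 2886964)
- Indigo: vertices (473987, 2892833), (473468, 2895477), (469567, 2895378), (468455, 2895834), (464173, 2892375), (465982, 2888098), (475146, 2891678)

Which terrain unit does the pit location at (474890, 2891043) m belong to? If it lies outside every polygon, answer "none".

Cast a ray rightward from (474890, 2891043). For each polygon, the edges (by vertex number in listed order) whose endpoints lie on opposite sides of northing = 2891043, where each meets that height, and whether that is right or left of the point:
Slate: 3–4 at easting≈466322.9 (left), 6–1 at easting≈473212.3 (left) → 0 crossings.
Coral: 3–4 at easting≈467410.6 (left), 5–1 at easting≈473260.2 (left) → 0 crossings.
Magenta: 4–5 at easting≈470343.4 (left), 7–1 at easting≈479454.8 (right) → 1 crossing.
Teal: 2–3 at easting≈478320.3 (right), 3–4 at easting≈475641.2 (right) → 2 crossings.
Indigo: 5–6 at easting≈464736.4 (left), 6–7 at easting≈473520.5 (left) → 0 crossings.
Only Magenta has an odd count, so the point is inside Magenta.

Magenta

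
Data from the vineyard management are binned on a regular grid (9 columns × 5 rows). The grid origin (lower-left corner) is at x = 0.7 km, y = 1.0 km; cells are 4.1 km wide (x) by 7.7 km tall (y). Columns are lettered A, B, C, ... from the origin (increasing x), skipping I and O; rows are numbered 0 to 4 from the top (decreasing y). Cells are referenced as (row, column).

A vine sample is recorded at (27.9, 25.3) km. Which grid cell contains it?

(1, G)

Column index: ⌊(27.9 − 0.7) / 4.1⌋ = ⌊6.634⌋ = 6 → column G
Row offset from origin: ⌊(25.3 − 1.0) / 7.7⌋ = ⌊3.156⌋ = 3 → row 1 (counted from top)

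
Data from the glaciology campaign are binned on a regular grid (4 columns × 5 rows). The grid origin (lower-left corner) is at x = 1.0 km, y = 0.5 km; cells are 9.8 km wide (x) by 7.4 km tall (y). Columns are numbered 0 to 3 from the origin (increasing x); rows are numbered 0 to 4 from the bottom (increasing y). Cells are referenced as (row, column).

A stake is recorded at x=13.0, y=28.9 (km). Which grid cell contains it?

Column index: ⌊(13.0 − 1.0) / 9.8⌋ = ⌊1.224⌋ = 1
Row offset from origin: ⌊(28.9 − 0.5) / 7.4⌋ = ⌊3.838⌋ = 3 → row 3

(3, 1)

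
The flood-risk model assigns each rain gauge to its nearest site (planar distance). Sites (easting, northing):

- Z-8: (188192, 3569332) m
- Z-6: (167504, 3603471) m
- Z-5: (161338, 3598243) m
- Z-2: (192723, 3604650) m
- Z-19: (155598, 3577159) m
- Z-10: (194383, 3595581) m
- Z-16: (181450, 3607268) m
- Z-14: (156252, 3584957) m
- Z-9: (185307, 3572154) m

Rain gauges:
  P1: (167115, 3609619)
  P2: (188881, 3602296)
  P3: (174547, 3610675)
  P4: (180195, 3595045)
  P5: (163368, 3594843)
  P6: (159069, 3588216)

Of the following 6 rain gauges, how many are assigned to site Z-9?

0

P1 → Z-6
P2 → Z-2
P3 → Z-16
P4 → Z-16
P5 → Z-5
P6 → Z-14
0 of the 6 go to Z-9.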